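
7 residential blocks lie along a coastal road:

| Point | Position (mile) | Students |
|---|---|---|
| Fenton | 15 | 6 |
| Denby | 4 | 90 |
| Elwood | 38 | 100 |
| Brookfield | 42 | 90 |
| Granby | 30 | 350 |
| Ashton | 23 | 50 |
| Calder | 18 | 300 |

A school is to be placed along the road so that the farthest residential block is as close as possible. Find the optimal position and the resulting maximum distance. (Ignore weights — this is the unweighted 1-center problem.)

location 23, max distance 19

The 1-center on a line is the midpoint of the two extreme points: leftmost at 4, rightmost at 42.
Optimal location = (4 + 42)/2 = 23; maximum distance = (42 − 4)/2 = 19.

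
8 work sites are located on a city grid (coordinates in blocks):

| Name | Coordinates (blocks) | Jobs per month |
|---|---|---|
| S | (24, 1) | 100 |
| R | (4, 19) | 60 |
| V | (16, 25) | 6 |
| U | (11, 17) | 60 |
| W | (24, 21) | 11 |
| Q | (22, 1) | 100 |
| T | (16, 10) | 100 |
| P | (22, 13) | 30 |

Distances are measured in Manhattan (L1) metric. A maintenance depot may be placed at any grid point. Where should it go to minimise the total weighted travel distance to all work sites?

(22, 10)

Manhattan distance separates: Σwᵢ(|x−xᵢ|+|y−yᵢ|) = Σwᵢ|x−xᵢ| + Σwᵢ|y−yᵢ|, so x and y are optimised independently as 1-D weighted medians.
Total weight W = 467; half = 233.5.
x-coordinate, sorted with cumulative weight:
  x=4 (R, w=60) cum 60
  x=11 (U, w=60) cum 120
  x=16 (V, w=6) cum 126
  x=16 (T, w=100) cum 226
  x=22 (Q, w=100) cum 326  ← median
  x=22 (P, w=30) cum 356
  x=24 (S, w=100) cum 456
  x=24 (W, w=11) cum 467
⇒ x* = 22
y-coordinate, sorted with cumulative weight:
  y=1 (S, w=100) cum 100
  y=1 (Q, w=100) cum 200
  y=10 (T, w=100) cum 300  ← median
  y=13 (P, w=30) cum 330
  y=17 (U, w=60) cum 390
  y=19 (R, w=60) cum 450
  y=21 (W, w=11) cum 461
  y=25 (V, w=6) cum 467
⇒ y* = 10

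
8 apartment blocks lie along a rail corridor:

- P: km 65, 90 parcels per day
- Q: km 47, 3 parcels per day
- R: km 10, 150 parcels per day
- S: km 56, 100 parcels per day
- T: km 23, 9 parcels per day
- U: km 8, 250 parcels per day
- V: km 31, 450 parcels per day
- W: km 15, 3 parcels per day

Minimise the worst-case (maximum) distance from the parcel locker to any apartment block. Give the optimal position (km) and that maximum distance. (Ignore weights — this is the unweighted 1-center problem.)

location 36.5, max distance 28.5

The 1-center on a line is the midpoint of the two extreme points: leftmost at 8, rightmost at 65.
Optimal location = (8 + 65)/2 = 36.5; maximum distance = (65 − 8)/2 = 28.5.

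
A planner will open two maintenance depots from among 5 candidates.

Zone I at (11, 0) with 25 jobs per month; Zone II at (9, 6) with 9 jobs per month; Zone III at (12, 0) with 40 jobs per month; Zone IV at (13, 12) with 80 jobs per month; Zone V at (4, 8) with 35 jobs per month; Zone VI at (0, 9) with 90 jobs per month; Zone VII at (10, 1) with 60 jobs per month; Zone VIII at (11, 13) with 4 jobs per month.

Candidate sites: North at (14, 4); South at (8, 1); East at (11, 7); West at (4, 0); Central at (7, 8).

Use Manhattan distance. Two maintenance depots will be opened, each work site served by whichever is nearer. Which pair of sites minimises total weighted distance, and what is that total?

Evaluate every pair (each demand assigned to the nearer of the two):
  {South, Central}: total = 2117
  {East, Central}: total = 2351
  {North, Central}: total = 2452
  {South, East}: total = 2481
  {West, Central}: total = 2612
  {North, East}: total = 2896
  {East, West}: total = 2976
  {North, South}: total = 3067
  {North, West}: total = 3116
  {South, West}: total = 3264
Best pair: {South, Central} with total 2117.

{South, Central}, total 2117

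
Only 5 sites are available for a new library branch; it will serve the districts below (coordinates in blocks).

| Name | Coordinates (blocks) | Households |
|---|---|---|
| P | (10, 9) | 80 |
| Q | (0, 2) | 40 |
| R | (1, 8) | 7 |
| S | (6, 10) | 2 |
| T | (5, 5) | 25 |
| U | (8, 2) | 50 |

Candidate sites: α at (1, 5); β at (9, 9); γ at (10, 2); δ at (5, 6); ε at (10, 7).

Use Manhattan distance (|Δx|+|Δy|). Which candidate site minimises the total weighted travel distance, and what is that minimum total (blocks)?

Total weighted distance at each candidate:
  α (1, 5): total = 1841
  β (9, 9): total = 1391
  γ (10, 2): total = 1389
  δ (5, 6): total = 1427
  ε (10, 7): total = 1369
Minimum is at ε with total 1369 blocks.

ε, total 1369 blocks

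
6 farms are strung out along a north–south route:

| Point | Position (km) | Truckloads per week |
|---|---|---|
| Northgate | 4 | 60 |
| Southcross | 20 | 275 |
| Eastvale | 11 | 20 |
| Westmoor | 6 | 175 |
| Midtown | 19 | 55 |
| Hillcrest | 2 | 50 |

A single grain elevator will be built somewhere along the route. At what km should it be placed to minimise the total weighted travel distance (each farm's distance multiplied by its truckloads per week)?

For a sum of weighted absolute distances on a line, the optimum is the weighted median (not the mean). Total weight W = 635; half-weight = 317.5.
Sort by position and accumulate weight:
  km 2 (Hillcrest, w=50) → cum 50
  km 4 (Northgate, w=60) → cum 110
  km 6 (Westmoor, w=175) → cum 285
  km 11 (Eastvale, w=20) → cum 305
  km 19 (Midtown, w=55) → cum 360  ≥ 317.5 → median here
  km 20 (Southcross, w=275) → cum 635
Optimal location: km 19.

x = 19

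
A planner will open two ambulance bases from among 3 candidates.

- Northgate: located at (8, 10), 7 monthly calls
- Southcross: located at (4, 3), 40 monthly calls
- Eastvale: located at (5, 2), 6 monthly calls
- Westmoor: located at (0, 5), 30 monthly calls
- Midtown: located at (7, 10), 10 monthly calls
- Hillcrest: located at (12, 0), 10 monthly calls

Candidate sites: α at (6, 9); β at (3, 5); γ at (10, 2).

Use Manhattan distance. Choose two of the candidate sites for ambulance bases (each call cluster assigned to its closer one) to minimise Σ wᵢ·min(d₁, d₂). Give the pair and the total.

Evaluate every pair (each demand assigned to the nearer of the two):
  {α, β}: total = 421
  {β, γ}: total = 440
  {α, γ}: total = 691
Best pair: {α, β} with total 421.

{α, β}, total 421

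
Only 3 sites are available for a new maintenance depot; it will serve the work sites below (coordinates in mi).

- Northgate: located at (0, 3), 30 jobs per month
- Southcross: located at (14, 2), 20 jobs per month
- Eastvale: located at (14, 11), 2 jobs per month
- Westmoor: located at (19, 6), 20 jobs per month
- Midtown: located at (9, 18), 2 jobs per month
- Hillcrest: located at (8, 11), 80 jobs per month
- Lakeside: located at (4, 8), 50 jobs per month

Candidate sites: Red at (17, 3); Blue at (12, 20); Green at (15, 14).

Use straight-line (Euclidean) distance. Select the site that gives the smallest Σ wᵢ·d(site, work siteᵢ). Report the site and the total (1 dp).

Green, total 2234.3 mi

Total weighted distance at each candidate:
  Red (17, 3): total = 2356.2
  Blue (12, 20): total = 2834.2
  Green (15, 14): total = 2234.3
Minimum is at Green with total 2234.3 mi.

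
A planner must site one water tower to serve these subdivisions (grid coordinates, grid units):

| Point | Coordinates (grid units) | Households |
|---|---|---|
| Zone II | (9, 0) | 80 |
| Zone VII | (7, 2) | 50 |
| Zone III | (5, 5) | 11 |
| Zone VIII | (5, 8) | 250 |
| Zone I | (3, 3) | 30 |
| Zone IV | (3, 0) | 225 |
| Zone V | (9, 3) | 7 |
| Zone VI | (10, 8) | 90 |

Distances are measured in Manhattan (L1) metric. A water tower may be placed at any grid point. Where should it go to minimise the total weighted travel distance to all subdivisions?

Manhattan distance separates: Σwᵢ(|x−xᵢ|+|y−yᵢ|) = Σwᵢ|x−xᵢ| + Σwᵢ|y−yᵢ|, so x and y are optimised independently as 1-D weighted medians.
Total weight W = 743; half = 371.5.
x-coordinate, sorted with cumulative weight:
  x=3 (Zone I, w=30) cum 30
  x=3 (Zone IV, w=225) cum 255
  x=5 (Zone III, w=11) cum 266
  x=5 (Zone VIII, w=250) cum 516  ← median
  x=7 (Zone VII, w=50) cum 566
  x=9 (Zone II, w=80) cum 646
  x=9 (Zone V, w=7) cum 653
  x=10 (Zone VI, w=90) cum 743
⇒ x* = 5
y-coordinate, sorted with cumulative weight:
  y=0 (Zone II, w=80) cum 80
  y=0 (Zone IV, w=225) cum 305
  y=2 (Zone VII, w=50) cum 355
  y=3 (Zone I, w=30) cum 385  ← median
  y=3 (Zone V, w=7) cum 392
  y=5 (Zone III, w=11) cum 403
  y=8 (Zone VIII, w=250) cum 653
  y=8 (Zone VI, w=90) cum 743
⇒ y* = 3

(5, 3)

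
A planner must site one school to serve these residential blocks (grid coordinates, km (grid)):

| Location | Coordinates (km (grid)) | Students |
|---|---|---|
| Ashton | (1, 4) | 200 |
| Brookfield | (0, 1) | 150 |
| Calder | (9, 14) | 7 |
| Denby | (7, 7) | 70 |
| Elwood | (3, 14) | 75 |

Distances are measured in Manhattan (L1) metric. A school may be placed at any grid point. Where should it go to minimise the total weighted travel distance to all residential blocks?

Manhattan distance separates: Σwᵢ(|x−xᵢ|+|y−yᵢ|) = Σwᵢ|x−xᵢ| + Σwᵢ|y−yᵢ|, so x and y are optimised independently as 1-D weighted medians.
Total weight W = 502; half = 251.
x-coordinate, sorted with cumulative weight:
  x=0 (Brookfield, w=150) cum 150
  x=1 (Ashton, w=200) cum 350  ← median
  x=3 (Elwood, w=75) cum 425
  x=7 (Denby, w=70) cum 495
  x=9 (Calder, w=7) cum 502
⇒ x* = 1
y-coordinate, sorted with cumulative weight:
  y=1 (Brookfield, w=150) cum 150
  y=4 (Ashton, w=200) cum 350  ← median
  y=7 (Denby, w=70) cum 420
  y=14 (Calder, w=7) cum 427
  y=14 (Elwood, w=75) cum 502
⇒ y* = 4

(1, 4)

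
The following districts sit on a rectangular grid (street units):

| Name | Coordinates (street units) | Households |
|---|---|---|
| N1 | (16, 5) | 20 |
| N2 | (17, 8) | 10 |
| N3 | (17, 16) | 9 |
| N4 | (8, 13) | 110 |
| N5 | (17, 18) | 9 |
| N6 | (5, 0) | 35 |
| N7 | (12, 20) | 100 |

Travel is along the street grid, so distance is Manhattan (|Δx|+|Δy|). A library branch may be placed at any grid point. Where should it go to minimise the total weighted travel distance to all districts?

Manhattan distance separates: Σwᵢ(|x−xᵢ|+|y−yᵢ|) = Σwᵢ|x−xᵢ| + Σwᵢ|y−yᵢ|, so x and y are optimised independently as 1-D weighted medians.
Total weight W = 293; half = 146.5.
x-coordinate, sorted with cumulative weight:
  x=5 (N6, w=35) cum 35
  x=8 (N4, w=110) cum 145
  x=12 (N7, w=100) cum 245  ← median
  x=16 (N1, w=20) cum 265
  x=17 (N2, w=10) cum 275
  x=17 (N3, w=9) cum 284
  x=17 (N5, w=9) cum 293
⇒ x* = 12
y-coordinate, sorted with cumulative weight:
  y=0 (N6, w=35) cum 35
  y=5 (N1, w=20) cum 55
  y=8 (N2, w=10) cum 65
  y=13 (N4, w=110) cum 175  ← median
  y=16 (N3, w=9) cum 184
  y=18 (N5, w=9) cum 193
  y=20 (N7, w=100) cum 293
⇒ y* = 13

(12, 13)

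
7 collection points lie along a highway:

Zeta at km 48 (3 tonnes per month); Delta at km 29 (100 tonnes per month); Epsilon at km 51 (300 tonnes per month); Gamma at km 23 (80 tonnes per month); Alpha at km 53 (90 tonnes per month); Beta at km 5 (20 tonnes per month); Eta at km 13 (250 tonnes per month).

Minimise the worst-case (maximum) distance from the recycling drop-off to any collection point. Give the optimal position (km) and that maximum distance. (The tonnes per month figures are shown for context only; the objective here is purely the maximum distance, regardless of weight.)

location 29, max distance 24

The 1-center on a line is the midpoint of the two extreme points: leftmost at 5, rightmost at 53.
Optimal location = (5 + 53)/2 = 29; maximum distance = (53 − 5)/2 = 24.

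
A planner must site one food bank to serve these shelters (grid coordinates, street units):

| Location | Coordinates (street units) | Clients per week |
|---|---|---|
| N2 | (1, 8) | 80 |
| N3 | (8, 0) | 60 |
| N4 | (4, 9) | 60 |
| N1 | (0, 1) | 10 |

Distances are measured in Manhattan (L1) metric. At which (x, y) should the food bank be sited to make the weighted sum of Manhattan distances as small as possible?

(4, 8)

Manhattan distance separates: Σwᵢ(|x−xᵢ|+|y−yᵢ|) = Σwᵢ|x−xᵢ| + Σwᵢ|y−yᵢ|, so x and y are optimised independently as 1-D weighted medians.
Total weight W = 210; half = 105.
x-coordinate, sorted with cumulative weight:
  x=0 (N1, w=10) cum 10
  x=1 (N2, w=80) cum 90
  x=4 (N4, w=60) cum 150  ← median
  x=8 (N3, w=60) cum 210
⇒ x* = 4
y-coordinate, sorted with cumulative weight:
  y=0 (N3, w=60) cum 60
  y=1 (N1, w=10) cum 70
  y=8 (N2, w=80) cum 150  ← median
  y=9 (N4, w=60) cum 210
⇒ y* = 8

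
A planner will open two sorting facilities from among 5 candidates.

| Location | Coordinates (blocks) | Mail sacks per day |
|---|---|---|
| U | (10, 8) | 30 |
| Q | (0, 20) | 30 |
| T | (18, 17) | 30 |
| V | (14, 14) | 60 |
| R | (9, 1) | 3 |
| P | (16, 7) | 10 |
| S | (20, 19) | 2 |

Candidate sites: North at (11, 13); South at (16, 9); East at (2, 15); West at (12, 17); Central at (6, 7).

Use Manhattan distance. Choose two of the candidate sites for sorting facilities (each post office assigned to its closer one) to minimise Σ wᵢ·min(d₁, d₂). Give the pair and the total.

{North, East}, total 1142

Evaluate every pair (each demand assigned to the nearer of the two):
  {North, East}: total = 1142
  {North, West}: total = 1222
  {South, West}: total = 1225
  {West, Central}: total = 1227
  {South, East}: total = 1233
  {East, West}: total = 1237
  {North, South}: total = 1350
  {North, Central}: total = 1417
  {South, Central}: total = 1515
  {East, Central}: total = 1851
Best pair: {North, East} with total 1142.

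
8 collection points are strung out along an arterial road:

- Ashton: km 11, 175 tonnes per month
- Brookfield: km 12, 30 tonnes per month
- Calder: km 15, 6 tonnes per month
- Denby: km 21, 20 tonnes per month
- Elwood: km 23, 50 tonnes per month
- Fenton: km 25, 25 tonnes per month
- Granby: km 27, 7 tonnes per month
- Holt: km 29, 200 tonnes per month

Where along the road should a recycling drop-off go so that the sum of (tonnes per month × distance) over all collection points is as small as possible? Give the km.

x = 23

For a sum of weighted absolute distances on a line, the optimum is the weighted median (not the mean). Total weight W = 513; half-weight = 256.5.
Sort by position and accumulate weight:
  km 11 (Ashton, w=175) → cum 175
  km 12 (Brookfield, w=30) → cum 205
  km 15 (Calder, w=6) → cum 211
  km 21 (Denby, w=20) → cum 231
  km 23 (Elwood, w=50) → cum 281  ≥ 256.5 → median here
  km 25 (Fenton, w=25) → cum 306
  km 27 (Granby, w=7) → cum 313
  km 29 (Holt, w=200) → cum 513
Optimal location: km 23.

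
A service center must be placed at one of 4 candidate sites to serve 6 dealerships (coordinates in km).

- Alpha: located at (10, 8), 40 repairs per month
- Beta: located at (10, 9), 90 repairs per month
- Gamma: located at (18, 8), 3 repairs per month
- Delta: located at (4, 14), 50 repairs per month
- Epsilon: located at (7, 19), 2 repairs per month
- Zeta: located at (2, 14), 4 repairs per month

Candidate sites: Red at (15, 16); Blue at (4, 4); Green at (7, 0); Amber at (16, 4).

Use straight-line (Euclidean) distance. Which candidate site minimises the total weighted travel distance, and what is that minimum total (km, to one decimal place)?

Total weighted distance at each candidate:
  Red (15, 16): total = 1805.9
  Blue (4, 4): total = 1606.4
  Green (7, 0): total = 2049.7
  Amber (16, 4): total = 1889.6
Minimum is at Blue with total 1606.4 km.

Blue, total 1606.4 km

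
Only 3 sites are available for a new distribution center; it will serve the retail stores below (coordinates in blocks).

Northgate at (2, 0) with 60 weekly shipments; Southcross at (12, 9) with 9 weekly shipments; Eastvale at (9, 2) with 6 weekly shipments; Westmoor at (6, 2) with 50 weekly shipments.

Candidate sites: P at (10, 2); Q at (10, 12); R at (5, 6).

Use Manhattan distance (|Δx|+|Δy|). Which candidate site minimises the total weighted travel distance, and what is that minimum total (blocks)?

Total weighted distance at each candidate:
  P (10, 2): total = 887
  Q (10, 12): total = 2011
  R (5, 6): total = 928
Minimum is at P with total 887 blocks.

P, total 887 blocks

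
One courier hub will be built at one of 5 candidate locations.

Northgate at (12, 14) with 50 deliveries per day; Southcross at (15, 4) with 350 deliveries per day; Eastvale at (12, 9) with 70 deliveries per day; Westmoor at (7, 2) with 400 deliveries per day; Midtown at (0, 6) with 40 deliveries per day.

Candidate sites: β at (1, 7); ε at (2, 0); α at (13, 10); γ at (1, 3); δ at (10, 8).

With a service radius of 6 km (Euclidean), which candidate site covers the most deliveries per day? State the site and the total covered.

Coverage radius r = 6 km; a point is covered iff (Δx)²+(Δy)² ≤ 6² = 36.
  β (1, 7): covers {Midtown} → 40
  ε (2, 0): covers {Westmoor} → 400
  α (13, 10): covers {Northgate, Eastvale} → 120
  γ (1, 3): covers {Midtown} → 40
  δ (10, 8): covers {Eastvale} → 70
Maximum coverage at ε: 400 deliveries per day.

ε, covering 400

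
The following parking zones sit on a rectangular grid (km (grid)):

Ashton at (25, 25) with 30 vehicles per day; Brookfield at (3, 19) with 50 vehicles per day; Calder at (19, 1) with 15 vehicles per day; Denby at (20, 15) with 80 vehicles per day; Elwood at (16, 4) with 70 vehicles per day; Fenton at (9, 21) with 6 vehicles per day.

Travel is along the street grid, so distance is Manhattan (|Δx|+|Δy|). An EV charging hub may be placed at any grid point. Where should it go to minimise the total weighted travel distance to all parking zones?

(16, 15)

Manhattan distance separates: Σwᵢ(|x−xᵢ|+|y−yᵢ|) = Σwᵢ|x−xᵢ| + Σwᵢ|y−yᵢ|, so x and y are optimised independently as 1-D weighted medians.
Total weight W = 251; half = 125.5.
x-coordinate, sorted with cumulative weight:
  x=3 (Brookfield, w=50) cum 50
  x=9 (Fenton, w=6) cum 56
  x=16 (Elwood, w=70) cum 126  ← median
  x=19 (Calder, w=15) cum 141
  x=20 (Denby, w=80) cum 221
  x=25 (Ashton, w=30) cum 251
⇒ x* = 16
y-coordinate, sorted with cumulative weight:
  y=1 (Calder, w=15) cum 15
  y=4 (Elwood, w=70) cum 85
  y=15 (Denby, w=80) cum 165  ← median
  y=19 (Brookfield, w=50) cum 215
  y=21 (Fenton, w=6) cum 221
  y=25 (Ashton, w=30) cum 251
⇒ y* = 15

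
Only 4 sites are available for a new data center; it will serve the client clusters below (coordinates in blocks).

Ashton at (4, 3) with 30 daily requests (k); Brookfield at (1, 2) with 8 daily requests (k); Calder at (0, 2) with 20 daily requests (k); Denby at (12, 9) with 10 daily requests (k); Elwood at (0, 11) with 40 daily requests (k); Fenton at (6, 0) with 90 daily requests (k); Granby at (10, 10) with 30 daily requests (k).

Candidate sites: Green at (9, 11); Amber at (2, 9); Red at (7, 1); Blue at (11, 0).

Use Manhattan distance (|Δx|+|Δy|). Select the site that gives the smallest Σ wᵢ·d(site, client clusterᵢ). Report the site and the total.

Total weighted distance at each candidate:
  Green (9, 11): total = 2616
  Amber (2, 9): total = 2184
  Red (7, 1): total = 1716
  Blue (11, 0): total = 2416
Minimum is at Red with total 1716 blocks.

Red, total 1716 blocks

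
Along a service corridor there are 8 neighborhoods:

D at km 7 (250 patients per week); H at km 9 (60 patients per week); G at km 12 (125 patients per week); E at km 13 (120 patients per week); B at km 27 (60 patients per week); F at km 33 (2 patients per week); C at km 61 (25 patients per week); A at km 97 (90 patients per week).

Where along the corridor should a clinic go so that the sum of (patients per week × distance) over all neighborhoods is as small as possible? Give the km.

For a sum of weighted absolute distances on a line, the optimum is the weighted median (not the mean). Total weight W = 732; half-weight = 366.
Sort by position and accumulate weight:
  km 7 (D, w=250) → cum 250
  km 9 (H, w=60) → cum 310
  km 12 (G, w=125) → cum 435  ≥ 366 → median here
  km 13 (E, w=120) → cum 555
  km 27 (B, w=60) → cum 615
  km 33 (F, w=2) → cum 617
  km 61 (C, w=25) → cum 642
  km 97 (A, w=90) → cum 732
Optimal location: km 12.

x = 12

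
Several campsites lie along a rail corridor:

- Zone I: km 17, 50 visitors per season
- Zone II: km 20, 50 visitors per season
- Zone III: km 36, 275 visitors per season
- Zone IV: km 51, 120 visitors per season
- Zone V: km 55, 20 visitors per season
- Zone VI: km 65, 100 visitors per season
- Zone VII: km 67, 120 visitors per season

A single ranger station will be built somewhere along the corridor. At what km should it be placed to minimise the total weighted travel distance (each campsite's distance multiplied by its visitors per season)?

For a sum of weighted absolute distances on a line, the optimum is the weighted median (not the mean). Total weight W = 735; half-weight = 367.5.
Sort by position and accumulate weight:
  km 17 (Zone I, w=50) → cum 50
  km 20 (Zone II, w=50) → cum 100
  km 36 (Zone III, w=275) → cum 375  ≥ 367.5 → median here
  km 51 (Zone IV, w=120) → cum 495
  km 55 (Zone V, w=20) → cum 515
  km 65 (Zone VI, w=100) → cum 615
  km 67 (Zone VII, w=120) → cum 735
Optimal location: km 36.

x = 36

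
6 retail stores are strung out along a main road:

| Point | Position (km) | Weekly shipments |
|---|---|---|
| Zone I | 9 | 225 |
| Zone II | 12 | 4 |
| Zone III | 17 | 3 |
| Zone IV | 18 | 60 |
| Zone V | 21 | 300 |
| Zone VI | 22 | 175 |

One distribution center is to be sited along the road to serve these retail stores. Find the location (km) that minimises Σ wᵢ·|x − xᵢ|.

x = 21

For a sum of weighted absolute distances on a line, the optimum is the weighted median (not the mean). Total weight W = 767; half-weight = 383.5.
Sort by position and accumulate weight:
  km 9 (Zone I, w=225) → cum 225
  km 12 (Zone II, w=4) → cum 229
  km 17 (Zone III, w=3) → cum 232
  km 18 (Zone IV, w=60) → cum 292
  km 21 (Zone V, w=300) → cum 592  ≥ 383.5 → median here
  km 22 (Zone VI, w=175) → cum 767
Optimal location: km 21.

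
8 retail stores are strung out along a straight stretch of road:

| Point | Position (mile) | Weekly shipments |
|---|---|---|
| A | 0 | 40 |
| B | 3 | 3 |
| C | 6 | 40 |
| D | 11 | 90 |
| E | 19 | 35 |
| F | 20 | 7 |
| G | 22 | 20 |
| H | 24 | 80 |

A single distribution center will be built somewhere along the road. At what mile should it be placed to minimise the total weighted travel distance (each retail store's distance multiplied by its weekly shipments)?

x = 11

For a sum of weighted absolute distances on a line, the optimum is the weighted median (not the mean). Total weight W = 315; half-weight = 157.5.
Sort by position and accumulate weight:
  mile 0 (A, w=40) → cum 40
  mile 3 (B, w=3) → cum 43
  mile 6 (C, w=40) → cum 83
  mile 11 (D, w=90) → cum 173  ≥ 157.5 → median here
  mile 19 (E, w=35) → cum 208
  mile 20 (F, w=7) → cum 215
  mile 22 (G, w=20) → cum 235
  mile 24 (H, w=80) → cum 315
Optimal location: mile 11.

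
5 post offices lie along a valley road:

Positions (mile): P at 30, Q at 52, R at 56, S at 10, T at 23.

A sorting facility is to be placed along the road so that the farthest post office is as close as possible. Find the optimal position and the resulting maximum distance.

The 1-center on a line is the midpoint of the two extreme points: leftmost at 10, rightmost at 56.
Optimal location = (10 + 56)/2 = 33; maximum distance = (56 − 10)/2 = 23.

location 33, max distance 23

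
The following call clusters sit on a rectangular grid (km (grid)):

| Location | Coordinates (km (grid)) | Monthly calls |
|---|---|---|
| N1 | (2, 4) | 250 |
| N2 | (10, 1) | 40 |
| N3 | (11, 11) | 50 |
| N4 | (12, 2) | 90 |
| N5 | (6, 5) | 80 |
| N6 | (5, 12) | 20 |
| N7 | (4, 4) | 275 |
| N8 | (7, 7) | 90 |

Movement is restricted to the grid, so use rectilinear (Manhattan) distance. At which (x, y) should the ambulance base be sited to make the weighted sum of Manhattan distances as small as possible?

Manhattan distance separates: Σwᵢ(|x−xᵢ|+|y−yᵢ|) = Σwᵢ|x−xᵢ| + Σwᵢ|y−yᵢ|, so x and y are optimised independently as 1-D weighted medians.
Total weight W = 895; half = 447.5.
x-coordinate, sorted with cumulative weight:
  x=2 (N1, w=250) cum 250
  x=4 (N7, w=275) cum 525  ← median
  x=5 (N6, w=20) cum 545
  x=6 (N5, w=80) cum 625
  x=7 (N8, w=90) cum 715
  x=10 (N2, w=40) cum 755
  x=11 (N3, w=50) cum 805
  x=12 (N4, w=90) cum 895
⇒ x* = 4
y-coordinate, sorted with cumulative weight:
  y=1 (N2, w=40) cum 40
  y=2 (N4, w=90) cum 130
  y=4 (N1, w=250) cum 380
  y=4 (N7, w=275) cum 655  ← median
  y=5 (N5, w=80) cum 735
  y=7 (N8, w=90) cum 825
  y=11 (N3, w=50) cum 875
  y=12 (N6, w=20) cum 895
⇒ y* = 4

(4, 4)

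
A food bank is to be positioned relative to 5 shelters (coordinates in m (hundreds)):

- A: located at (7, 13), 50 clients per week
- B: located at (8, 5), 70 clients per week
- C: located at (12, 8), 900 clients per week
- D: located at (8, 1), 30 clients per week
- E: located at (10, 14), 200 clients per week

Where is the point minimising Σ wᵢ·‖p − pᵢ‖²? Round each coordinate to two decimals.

(11.16, 8.82)

The minimiser of Σwᵢ‖p−pᵢ‖² is the weighted centroid p* = (Σwᵢpᵢ)/(Σwᵢ).
Σwᵢ = 1250.
Σwᵢxᵢ = 50·7 + 70·8 + 900·12 + 30·8 + 200·10 = 13950.
Σwᵢyᵢ = 50·13 + 70·5 + 900·8 + 30·1 + 200·14 = 11030.
x* = 13950/1250 = 11.16, y* = 11030/1250 = 8.82.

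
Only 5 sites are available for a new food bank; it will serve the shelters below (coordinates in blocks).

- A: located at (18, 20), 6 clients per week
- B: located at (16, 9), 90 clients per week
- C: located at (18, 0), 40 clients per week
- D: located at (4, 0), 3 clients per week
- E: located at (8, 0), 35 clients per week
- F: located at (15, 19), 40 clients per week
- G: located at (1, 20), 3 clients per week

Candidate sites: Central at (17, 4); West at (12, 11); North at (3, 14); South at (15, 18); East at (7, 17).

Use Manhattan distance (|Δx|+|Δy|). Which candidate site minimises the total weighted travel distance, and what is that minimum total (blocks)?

Total weighted distance at each candidate:
  Central (17, 4): total = 2124
  West (12, 11): total = 2392
  North (3, 14): total = 4320
  South (15, 18): total = 2820
  East (7, 17): total = 3851
Minimum is at Central with total 2124 blocks.

Central, total 2124 blocks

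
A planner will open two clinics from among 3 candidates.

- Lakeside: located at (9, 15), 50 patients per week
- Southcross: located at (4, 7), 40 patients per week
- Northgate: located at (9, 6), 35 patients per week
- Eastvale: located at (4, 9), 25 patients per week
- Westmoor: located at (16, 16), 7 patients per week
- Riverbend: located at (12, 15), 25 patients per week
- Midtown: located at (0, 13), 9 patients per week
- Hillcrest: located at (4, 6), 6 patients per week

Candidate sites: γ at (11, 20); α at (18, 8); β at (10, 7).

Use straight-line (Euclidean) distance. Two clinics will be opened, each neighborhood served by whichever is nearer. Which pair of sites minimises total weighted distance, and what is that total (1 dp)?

{γ, β}, total 1030.6

Evaluate every pair (each demand assigned to the nearer of the two):
  {γ, β}: total = 1030.6
  {α, β}: total = 1256.1
  {γ, α}: total = 1853.8
Best pair: {γ, β} with total 1030.6.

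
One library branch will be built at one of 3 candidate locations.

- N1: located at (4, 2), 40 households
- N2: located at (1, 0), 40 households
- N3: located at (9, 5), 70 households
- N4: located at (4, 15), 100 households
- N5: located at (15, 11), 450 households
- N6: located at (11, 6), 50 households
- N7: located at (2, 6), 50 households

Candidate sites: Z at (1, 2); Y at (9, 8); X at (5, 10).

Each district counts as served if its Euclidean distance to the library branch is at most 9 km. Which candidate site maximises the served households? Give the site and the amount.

Y, covering 760

Coverage radius r = 9 km; a point is covered iff (Δx)²+(Δy)² ≤ 9² = 81.
  Z (1, 2): covers {N1, N2, N3, N7} → 200
  Y (9, 8): covers {N1, N3, N4, N5, N6, N7} → 760
  X (5, 10): covers {N1, N3, N4, N6, N7} → 310
Maximum coverage at Y: 760 households.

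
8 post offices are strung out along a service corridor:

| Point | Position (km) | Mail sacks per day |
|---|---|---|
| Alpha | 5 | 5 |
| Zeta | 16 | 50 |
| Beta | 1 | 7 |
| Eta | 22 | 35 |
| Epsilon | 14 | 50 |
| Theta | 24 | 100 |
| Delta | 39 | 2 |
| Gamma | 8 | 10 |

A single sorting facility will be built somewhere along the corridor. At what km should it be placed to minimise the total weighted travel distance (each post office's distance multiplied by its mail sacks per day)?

For a sum of weighted absolute distances on a line, the optimum is the weighted median (not the mean). Total weight W = 259; half-weight = 129.5.
Sort by position and accumulate weight:
  km 1 (Beta, w=7) → cum 7
  km 5 (Alpha, w=5) → cum 12
  km 8 (Gamma, w=10) → cum 22
  km 14 (Epsilon, w=50) → cum 72
  km 16 (Zeta, w=50) → cum 122
  km 22 (Eta, w=35) → cum 157  ≥ 129.5 → median here
  km 24 (Theta, w=100) → cum 257
  km 39 (Delta, w=2) → cum 259
Optimal location: km 22.

x = 22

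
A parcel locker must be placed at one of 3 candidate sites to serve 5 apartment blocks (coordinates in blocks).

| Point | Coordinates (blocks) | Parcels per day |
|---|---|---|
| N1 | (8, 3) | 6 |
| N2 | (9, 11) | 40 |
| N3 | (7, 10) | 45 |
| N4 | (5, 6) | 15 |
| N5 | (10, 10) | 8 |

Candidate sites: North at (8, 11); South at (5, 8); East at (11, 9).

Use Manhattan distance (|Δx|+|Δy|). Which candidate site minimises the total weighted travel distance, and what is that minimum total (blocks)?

North, total 322 blocks

Total weighted distance at each candidate:
  North (8, 11): total = 322
  South (5, 8): total = 594
  East (11, 9): total = 590
Minimum is at North with total 322 blocks.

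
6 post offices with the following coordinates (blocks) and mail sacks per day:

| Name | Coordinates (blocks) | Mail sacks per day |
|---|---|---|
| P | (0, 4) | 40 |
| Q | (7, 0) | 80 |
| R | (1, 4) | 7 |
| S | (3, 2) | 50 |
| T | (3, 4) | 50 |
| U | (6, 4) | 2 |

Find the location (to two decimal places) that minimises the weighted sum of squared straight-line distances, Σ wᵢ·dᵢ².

The minimiser of Σwᵢ‖p−pᵢ‖² is the weighted centroid p* = (Σwᵢpᵢ)/(Σwᵢ).
Σwᵢ = 229.
Σwᵢxᵢ = 40·0 + 80·7 + 7·1 + 50·3 + 50·3 + 2·6 = 879.
Σwᵢyᵢ = 40·4 + 80·0 + 7·4 + 50·2 + 50·4 + 2·4 = 496.
x* = 879/229 = 3.84, y* = 496/229 = 2.17.

(3.84, 2.17)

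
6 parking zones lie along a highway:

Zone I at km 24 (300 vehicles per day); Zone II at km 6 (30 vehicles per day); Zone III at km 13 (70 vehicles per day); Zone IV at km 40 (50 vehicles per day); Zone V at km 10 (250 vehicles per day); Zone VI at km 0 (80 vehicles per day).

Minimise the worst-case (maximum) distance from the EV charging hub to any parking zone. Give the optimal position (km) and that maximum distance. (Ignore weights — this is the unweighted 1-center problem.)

The 1-center on a line is the midpoint of the two extreme points: leftmost at 0, rightmost at 40.
Optimal location = (0 + 40)/2 = 20; maximum distance = (40 − 0)/2 = 20.

location 20, max distance 20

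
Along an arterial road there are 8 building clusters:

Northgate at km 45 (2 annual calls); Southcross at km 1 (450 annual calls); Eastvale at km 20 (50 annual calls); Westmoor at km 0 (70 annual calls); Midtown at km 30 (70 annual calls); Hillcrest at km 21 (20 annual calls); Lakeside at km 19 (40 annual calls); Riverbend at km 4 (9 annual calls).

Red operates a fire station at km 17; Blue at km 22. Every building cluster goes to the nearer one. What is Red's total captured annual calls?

569

The indifferent point is the midpoint (17+22)/2 = 19.5; building clusters left of it (closer to Red at 17) go to Red, those right go to Blue.
  Westmoor at 0 (w=70) → Red
  Southcross at 1 (w=450) → Red
  Riverbend at 4 (w=9) → Red
  Lakeside at 19 (w=40) → Red
  Eastvale at 20 (w=50) → Blue
  Hillcrest at 21 (w=20) → Blue
  Midtown at 30 (w=70) → Blue
  Northgate at 45 (w=2) → Blue
Red captures 569; Blue captures 142.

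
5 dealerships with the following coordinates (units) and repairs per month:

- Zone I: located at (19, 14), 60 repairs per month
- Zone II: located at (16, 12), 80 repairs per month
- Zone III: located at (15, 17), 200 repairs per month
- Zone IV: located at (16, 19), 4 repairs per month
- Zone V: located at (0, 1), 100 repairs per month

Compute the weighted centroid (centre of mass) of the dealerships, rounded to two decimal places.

The minimiser of Σwᵢ‖p−pᵢ‖² is the weighted centroid p* = (Σwᵢpᵢ)/(Σwᵢ).
Σwᵢ = 444.
Σwᵢxᵢ = 60·19 + 80·16 + 200·15 + 4·16 + 100·0 = 5484.
Σwᵢyᵢ = 60·14 + 80·12 + 200·17 + 4·19 + 100·1 = 5376.
x* = 5484/444 = 12.35, y* = 5376/444 = 12.11.

(12.35, 12.11)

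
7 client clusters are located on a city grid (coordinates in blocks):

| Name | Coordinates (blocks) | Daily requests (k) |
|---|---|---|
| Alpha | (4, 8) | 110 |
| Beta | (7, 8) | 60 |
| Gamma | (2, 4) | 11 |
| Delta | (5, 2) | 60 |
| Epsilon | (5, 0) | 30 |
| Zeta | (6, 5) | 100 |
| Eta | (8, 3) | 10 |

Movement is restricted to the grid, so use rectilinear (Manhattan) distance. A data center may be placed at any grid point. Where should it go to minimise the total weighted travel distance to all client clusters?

(5, 5)

Manhattan distance separates: Σwᵢ(|x−xᵢ|+|y−yᵢ|) = Σwᵢ|x−xᵢ| + Σwᵢ|y−yᵢ|, so x and y are optimised independently as 1-D weighted medians.
Total weight W = 381; half = 190.5.
x-coordinate, sorted with cumulative weight:
  x=2 (Gamma, w=11) cum 11
  x=4 (Alpha, w=110) cum 121
  x=5 (Delta, w=60) cum 181
  x=5 (Epsilon, w=30) cum 211  ← median
  x=6 (Zeta, w=100) cum 311
  x=7 (Beta, w=60) cum 371
  x=8 (Eta, w=10) cum 381
⇒ x* = 5
y-coordinate, sorted with cumulative weight:
  y=0 (Epsilon, w=30) cum 30
  y=2 (Delta, w=60) cum 90
  y=3 (Eta, w=10) cum 100
  y=4 (Gamma, w=11) cum 111
  y=5 (Zeta, w=100) cum 211  ← median
  y=8 (Alpha, w=110) cum 321
  y=8 (Beta, w=60) cum 381
⇒ y* = 5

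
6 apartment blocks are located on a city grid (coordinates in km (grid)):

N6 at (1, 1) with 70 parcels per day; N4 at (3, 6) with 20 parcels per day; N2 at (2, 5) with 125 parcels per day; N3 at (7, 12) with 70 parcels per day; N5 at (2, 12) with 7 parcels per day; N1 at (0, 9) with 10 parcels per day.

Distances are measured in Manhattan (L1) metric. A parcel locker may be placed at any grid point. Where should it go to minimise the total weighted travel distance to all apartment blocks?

(2, 5)

Manhattan distance separates: Σwᵢ(|x−xᵢ|+|y−yᵢ|) = Σwᵢ|x−xᵢ| + Σwᵢ|y−yᵢ|, so x and y are optimised independently as 1-D weighted medians.
Total weight W = 302; half = 151.
x-coordinate, sorted with cumulative weight:
  x=0 (N1, w=10) cum 10
  x=1 (N6, w=70) cum 80
  x=2 (N2, w=125) cum 205  ← median
  x=2 (N5, w=7) cum 212
  x=3 (N4, w=20) cum 232
  x=7 (N3, w=70) cum 302
⇒ x* = 2
y-coordinate, sorted with cumulative weight:
  y=1 (N6, w=70) cum 70
  y=5 (N2, w=125) cum 195  ← median
  y=6 (N4, w=20) cum 215
  y=9 (N1, w=10) cum 225
  y=12 (N3, w=70) cum 295
  y=12 (N5, w=7) cum 302
⇒ y* = 5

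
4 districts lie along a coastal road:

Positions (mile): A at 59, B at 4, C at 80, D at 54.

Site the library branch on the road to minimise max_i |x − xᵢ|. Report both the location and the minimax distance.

The 1-center on a line is the midpoint of the two extreme points: leftmost at 4, rightmost at 80.
Optimal location = (4 + 80)/2 = 42; maximum distance = (80 − 4)/2 = 38.

location 42, max distance 38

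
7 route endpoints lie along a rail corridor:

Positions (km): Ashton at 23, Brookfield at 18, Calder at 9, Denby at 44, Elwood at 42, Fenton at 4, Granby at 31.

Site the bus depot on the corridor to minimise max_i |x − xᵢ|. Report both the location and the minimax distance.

The 1-center on a line is the midpoint of the two extreme points: leftmost at 4, rightmost at 44.
Optimal location = (4 + 44)/2 = 24; maximum distance = (44 − 4)/2 = 20.

location 24, max distance 20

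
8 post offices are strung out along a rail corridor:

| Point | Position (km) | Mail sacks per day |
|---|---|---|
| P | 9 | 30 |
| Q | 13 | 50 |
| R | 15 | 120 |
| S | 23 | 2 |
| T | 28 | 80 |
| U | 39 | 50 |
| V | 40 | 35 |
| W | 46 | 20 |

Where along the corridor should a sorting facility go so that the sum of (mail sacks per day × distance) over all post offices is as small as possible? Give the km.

For a sum of weighted absolute distances on a line, the optimum is the weighted median (not the mean). Total weight W = 387; half-weight = 193.5.
Sort by position and accumulate weight:
  km 9 (P, w=30) → cum 30
  km 13 (Q, w=50) → cum 80
  km 15 (R, w=120) → cum 200  ≥ 193.5 → median here
  km 23 (S, w=2) → cum 202
  km 28 (T, w=80) → cum 282
  km 39 (U, w=50) → cum 332
  km 40 (V, w=35) → cum 367
  km 46 (W, w=20) → cum 387
Optimal location: km 15.

x = 15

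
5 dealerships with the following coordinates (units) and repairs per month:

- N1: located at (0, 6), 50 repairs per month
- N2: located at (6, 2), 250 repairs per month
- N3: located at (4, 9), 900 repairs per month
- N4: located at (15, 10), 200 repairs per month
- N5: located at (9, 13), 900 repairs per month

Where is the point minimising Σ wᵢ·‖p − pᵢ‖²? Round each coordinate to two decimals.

The minimiser of Σwᵢ‖p−pᵢ‖² is the weighted centroid p* = (Σwᵢpᵢ)/(Σwᵢ).
Σwᵢ = 2300.
Σwᵢxᵢ = 50·0 + 250·6 + 900·4 + 200·15 + 900·9 = 16200.
Σwᵢyᵢ = 50·6 + 250·2 + 900·9 + 200·10 + 900·13 = 22600.
x* = 16200/2300 = 7.04, y* = 22600/2300 = 9.83.

(7.04, 9.83)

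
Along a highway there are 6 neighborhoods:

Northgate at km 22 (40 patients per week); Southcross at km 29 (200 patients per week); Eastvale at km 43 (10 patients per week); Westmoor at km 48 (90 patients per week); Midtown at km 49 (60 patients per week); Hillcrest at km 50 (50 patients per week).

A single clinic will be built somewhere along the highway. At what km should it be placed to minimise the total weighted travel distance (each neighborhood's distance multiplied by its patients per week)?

x = 29

For a sum of weighted absolute distances on a line, the optimum is the weighted median (not the mean). Total weight W = 450; half-weight = 225.
Sort by position and accumulate weight:
  km 22 (Northgate, w=40) → cum 40
  km 29 (Southcross, w=200) → cum 240  ≥ 225 → median here
  km 43 (Eastvale, w=10) → cum 250
  km 48 (Westmoor, w=90) → cum 340
  km 49 (Midtown, w=60) → cum 400
  km 50 (Hillcrest, w=50) → cum 450
Optimal location: km 29.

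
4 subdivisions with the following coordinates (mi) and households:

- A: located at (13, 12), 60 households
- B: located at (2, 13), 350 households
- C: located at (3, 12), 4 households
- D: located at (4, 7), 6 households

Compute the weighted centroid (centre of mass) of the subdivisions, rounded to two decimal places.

(3.61, 12.76)

The minimiser of Σwᵢ‖p−pᵢ‖² is the weighted centroid p* = (Σwᵢpᵢ)/(Σwᵢ).
Σwᵢ = 420.
Σwᵢxᵢ = 60·13 + 350·2 + 4·3 + 6·4 = 1516.
Σwᵢyᵢ = 60·12 + 350·13 + 4·12 + 6·7 = 5360.
x* = 1516/420 = 3.61, y* = 5360/420 = 12.76.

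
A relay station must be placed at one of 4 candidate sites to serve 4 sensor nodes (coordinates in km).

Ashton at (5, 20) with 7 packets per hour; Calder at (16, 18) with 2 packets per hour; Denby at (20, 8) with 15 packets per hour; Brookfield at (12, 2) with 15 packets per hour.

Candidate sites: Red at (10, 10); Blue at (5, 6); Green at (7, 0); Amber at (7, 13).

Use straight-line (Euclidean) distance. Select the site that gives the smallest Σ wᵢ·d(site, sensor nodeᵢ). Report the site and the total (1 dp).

Total weighted distance at each candidate:
  Red (10, 10): total = 374.9
  Blue (5, 6): total = 478.5
  Green (7, 0): total = 490.7
  Amber (7, 13): total = 461.7
Minimum is at Red with total 374.9 km.

Red, total 374.9 km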